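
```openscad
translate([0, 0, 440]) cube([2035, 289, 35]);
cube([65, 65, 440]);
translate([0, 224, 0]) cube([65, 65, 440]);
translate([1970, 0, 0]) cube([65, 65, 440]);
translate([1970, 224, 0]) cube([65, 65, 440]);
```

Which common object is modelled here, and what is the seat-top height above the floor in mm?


A bench. The seat-top height is 475 mm.

A long slab on four corner posts — a bench. The slab sits at z = 440 with thickness 35, so the top is 440 + 35 = 475 mm.


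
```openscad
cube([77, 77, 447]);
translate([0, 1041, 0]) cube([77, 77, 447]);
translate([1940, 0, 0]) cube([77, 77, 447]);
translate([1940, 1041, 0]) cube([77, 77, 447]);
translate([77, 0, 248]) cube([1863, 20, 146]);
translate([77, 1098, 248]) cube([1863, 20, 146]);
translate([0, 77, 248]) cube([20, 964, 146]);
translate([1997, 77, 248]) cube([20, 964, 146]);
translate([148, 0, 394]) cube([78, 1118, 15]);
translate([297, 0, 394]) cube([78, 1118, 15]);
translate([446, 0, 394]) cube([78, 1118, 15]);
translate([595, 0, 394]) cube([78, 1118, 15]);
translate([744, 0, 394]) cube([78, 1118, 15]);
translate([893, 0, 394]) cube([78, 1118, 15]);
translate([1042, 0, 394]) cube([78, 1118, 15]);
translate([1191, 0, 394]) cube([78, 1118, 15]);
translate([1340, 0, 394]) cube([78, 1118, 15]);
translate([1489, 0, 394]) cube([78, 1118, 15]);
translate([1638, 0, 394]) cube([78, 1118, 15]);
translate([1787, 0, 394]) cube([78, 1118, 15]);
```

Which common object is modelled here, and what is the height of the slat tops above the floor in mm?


A bed frame. The slat-top height is 409 mm.

Four posts, four rails, and a row of slats — a bed frame. Slats sit on the rails at z = 248 + 146 = 394; with slat thickness 15, the top is 409 mm.


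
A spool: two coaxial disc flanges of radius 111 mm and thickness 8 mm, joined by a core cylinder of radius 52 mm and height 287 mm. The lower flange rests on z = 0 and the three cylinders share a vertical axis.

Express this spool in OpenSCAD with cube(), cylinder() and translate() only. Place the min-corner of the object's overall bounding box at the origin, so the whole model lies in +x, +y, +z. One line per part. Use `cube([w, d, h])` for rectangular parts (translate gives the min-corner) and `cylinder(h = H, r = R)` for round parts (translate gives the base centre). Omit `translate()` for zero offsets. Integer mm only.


translate([111, 111, 0]) cylinder(h = 8, r = 111);
translate([111, 111, 8]) cylinder(h = 287, r = 52);
translate([111, 111, 295]) cylinder(h = 8, r = 111);


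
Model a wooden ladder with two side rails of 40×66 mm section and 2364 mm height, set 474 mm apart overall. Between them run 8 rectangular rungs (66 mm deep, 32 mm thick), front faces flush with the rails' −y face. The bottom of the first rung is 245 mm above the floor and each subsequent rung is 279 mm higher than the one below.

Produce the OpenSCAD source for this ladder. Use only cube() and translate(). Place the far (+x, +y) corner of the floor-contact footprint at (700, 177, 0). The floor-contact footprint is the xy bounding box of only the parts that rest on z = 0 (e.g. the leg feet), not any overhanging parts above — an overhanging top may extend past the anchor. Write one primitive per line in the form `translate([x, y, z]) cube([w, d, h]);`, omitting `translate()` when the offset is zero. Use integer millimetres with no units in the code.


translate([226, 111, 0]) cube([40, 66, 2364]);
translate([660, 111, 0]) cube([40, 66, 2364]);
translate([266, 111, 245]) cube([394, 66, 32]);
translate([266, 111, 524]) cube([394, 66, 32]);
translate([266, 111, 803]) cube([394, 66, 32]);
translate([266, 111, 1082]) cube([394, 66, 32]);
translate([266, 111, 1361]) cube([394, 66, 32]);
translate([266, 111, 1640]) cube([394, 66, 32]);
translate([266, 111, 1919]) cube([394, 66, 32]);
translate([266, 111, 2198]) cube([394, 66, 32]);


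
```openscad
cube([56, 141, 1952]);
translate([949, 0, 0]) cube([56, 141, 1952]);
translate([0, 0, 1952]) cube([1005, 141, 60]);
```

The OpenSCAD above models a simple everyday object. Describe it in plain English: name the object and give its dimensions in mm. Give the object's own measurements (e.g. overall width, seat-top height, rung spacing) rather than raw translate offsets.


A door frame. The clear opening is 893 mm wide and 1952 mm high. Two 56 mm wide jambs, 141 mm deep, stand either side of the opening from the floor to the top of the opening. A 60 mm thick head sits across the top of both jambs, spanning the full outside width of the frame.


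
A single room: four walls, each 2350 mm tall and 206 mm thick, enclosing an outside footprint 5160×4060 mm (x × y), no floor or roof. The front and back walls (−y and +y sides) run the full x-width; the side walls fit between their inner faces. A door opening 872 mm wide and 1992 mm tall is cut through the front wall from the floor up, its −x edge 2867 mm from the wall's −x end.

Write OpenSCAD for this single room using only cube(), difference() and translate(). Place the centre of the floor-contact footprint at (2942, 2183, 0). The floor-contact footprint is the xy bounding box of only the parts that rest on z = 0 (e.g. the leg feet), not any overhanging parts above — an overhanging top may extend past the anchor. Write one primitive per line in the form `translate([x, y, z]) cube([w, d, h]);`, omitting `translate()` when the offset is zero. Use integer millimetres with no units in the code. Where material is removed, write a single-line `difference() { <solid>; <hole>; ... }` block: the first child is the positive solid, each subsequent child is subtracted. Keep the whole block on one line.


difference() { translate([362, 153, 0]) cube([5160, 206, 2350]); translate([3229, 153, 0]) cube([872, 206, 1992]); }
translate([362, 4007, 0]) cube([5160, 206, 2350]);
translate([362, 359, 0]) cube([206, 3648, 2350]);
translate([5316, 359, 0]) cube([206, 3648, 2350]);


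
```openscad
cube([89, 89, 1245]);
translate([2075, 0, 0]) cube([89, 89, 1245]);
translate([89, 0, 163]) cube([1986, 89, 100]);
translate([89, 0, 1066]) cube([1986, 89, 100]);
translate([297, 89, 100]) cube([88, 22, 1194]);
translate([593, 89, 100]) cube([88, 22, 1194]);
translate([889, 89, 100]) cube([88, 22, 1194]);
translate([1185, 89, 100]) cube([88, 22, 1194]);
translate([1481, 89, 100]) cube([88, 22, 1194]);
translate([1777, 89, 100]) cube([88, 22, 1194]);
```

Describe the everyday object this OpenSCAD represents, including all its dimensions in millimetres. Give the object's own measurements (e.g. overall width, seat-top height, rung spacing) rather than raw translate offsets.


A fence section. Two 89×89 mm posts, 1245 mm tall, stand on the floor with a clear span of 1986 mm between their inner faces. Two horizontal rails of 89×100 mm section span the gap between the posts with their undersides at z = 163 mm and z = 1066 mm, flush with the posts' −y face. 6 pickets, each 88 mm wide, 22 mm thick and 1194 mm tall, are fixed to the +y face of the rails with their bottoms at z = 100 mm, spaced across the span with a 208 mm gap after the −x post and between neighbouring pickets, with 210 mm left before the +x post.


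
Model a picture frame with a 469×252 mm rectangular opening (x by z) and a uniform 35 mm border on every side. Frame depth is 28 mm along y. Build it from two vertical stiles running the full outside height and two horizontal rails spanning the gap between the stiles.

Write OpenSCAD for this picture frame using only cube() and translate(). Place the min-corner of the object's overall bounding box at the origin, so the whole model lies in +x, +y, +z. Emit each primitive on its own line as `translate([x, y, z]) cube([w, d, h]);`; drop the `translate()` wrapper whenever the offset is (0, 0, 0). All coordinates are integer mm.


cube([35, 28, 322]);
translate([504, 0, 0]) cube([35, 28, 322]);
translate([35, 0, 0]) cube([469, 28, 35]);
translate([35, 0, 287]) cube([469, 28, 35]);


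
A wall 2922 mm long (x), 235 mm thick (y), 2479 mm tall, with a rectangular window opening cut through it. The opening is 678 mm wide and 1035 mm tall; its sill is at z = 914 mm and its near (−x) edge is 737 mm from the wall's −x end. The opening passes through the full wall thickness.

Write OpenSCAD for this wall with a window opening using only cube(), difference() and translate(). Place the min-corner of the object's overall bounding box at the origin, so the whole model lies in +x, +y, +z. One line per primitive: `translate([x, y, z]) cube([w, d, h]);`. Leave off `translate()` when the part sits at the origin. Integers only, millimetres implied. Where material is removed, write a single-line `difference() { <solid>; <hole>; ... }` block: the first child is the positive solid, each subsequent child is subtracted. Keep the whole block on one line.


difference() { cube([2922, 235, 2479]); translate([737, 0, 914]) cube([678, 235, 1035]); }


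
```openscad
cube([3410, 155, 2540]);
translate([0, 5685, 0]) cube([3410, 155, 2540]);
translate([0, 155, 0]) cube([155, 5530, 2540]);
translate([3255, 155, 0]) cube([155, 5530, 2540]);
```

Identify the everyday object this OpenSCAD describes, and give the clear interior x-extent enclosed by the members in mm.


A house (or room) frame. The interior width is 3100 mm.

Four 2540 mm walls enclosing a rectangle with no floor or roof — a room or house frame. Outside width is 3410 mm and wall thickness is 155 mm, so the interior width is 3410 − 2 × 155 = 3100 mm.


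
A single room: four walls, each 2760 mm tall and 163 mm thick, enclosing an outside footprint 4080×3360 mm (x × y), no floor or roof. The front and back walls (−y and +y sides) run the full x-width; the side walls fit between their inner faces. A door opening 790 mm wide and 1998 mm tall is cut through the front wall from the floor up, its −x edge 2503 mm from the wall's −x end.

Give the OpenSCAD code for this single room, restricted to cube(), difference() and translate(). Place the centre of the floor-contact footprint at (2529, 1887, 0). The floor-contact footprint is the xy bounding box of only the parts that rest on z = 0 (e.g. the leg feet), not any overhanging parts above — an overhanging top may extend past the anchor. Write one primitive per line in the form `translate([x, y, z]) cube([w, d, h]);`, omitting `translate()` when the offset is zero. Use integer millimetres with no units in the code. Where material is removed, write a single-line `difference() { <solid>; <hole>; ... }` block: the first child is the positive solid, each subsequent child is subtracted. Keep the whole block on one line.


difference() { translate([489, 207, 0]) cube([4080, 163, 2760]); translate([2992, 207, 0]) cube([790, 163, 1998]); }
translate([489, 3404, 0]) cube([4080, 163, 2760]);
translate([489, 370, 0]) cube([163, 3034, 2760]);
translate([4406, 370, 0]) cube([163, 3034, 2760]);


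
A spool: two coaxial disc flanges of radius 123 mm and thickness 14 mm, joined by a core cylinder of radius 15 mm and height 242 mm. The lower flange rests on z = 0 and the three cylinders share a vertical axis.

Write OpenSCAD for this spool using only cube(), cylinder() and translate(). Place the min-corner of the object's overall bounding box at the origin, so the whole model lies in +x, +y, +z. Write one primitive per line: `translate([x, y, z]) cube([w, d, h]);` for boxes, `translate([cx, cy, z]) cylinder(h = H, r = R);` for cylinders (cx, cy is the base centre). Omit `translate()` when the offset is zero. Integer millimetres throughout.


translate([123, 123, 0]) cylinder(h = 14, r = 123);
translate([123, 123, 14]) cylinder(h = 242, r = 15);
translate([123, 123, 256]) cylinder(h = 14, r = 123);


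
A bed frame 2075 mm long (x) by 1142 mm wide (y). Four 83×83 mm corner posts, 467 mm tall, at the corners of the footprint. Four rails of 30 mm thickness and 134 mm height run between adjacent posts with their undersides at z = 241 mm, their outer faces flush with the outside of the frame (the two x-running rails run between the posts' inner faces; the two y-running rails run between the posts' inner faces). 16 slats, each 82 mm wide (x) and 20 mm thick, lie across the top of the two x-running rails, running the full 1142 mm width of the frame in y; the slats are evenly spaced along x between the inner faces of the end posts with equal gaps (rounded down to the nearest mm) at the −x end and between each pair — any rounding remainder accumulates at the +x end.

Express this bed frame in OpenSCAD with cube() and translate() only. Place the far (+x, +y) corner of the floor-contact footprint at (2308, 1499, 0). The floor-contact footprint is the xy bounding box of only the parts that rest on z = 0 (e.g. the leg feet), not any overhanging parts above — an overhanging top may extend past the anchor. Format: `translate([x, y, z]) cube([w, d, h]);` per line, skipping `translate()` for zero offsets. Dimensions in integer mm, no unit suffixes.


// slat z = rail_z + rail_h = 241 + 134 = 375
// slat gap = ⌊(1909 − 16·82) / 17⌋ = 35
translate([233, 357, 0]) cube([83, 83, 467]);
translate([233, 1416, 0]) cube([83, 83, 467]);
translate([2225, 357, 0]) cube([83, 83, 467]);
translate([2225, 1416, 0]) cube([83, 83, 467]);
translate([316, 357, 241]) cube([1909, 30, 134]);
translate([316, 1469, 241]) cube([1909, 30, 134]);
translate([233, 440, 241]) cube([30, 976, 134]);
translate([2278, 440, 241]) cube([30, 976, 134]);
translate([351, 357, 375]) cube([82, 1142, 20]);
translate([468, 357, 375]) cube([82, 1142, 20]);
translate([585, 357, 375]) cube([82, 1142, 20]);
translate([702, 357, 375]) cube([82, 1142, 20]);
translate([819, 357, 375]) cube([82, 1142, 20]);
translate([936, 357, 375]) cube([82, 1142, 20]);
translate([1053, 357, 375]) cube([82, 1142, 20]);
translate([1170, 357, 375]) cube([82, 1142, 20]);
translate([1287, 357, 375]) cube([82, 1142, 20]);
translate([1404, 357, 375]) cube([82, 1142, 20]);
translate([1521, 357, 375]) cube([82, 1142, 20]);
translate([1638, 357, 375]) cube([82, 1142, 20]);
translate([1755, 357, 375]) cube([82, 1142, 20]);
translate([1872, 357, 375]) cube([82, 1142, 20]);
translate([1989, 357, 375]) cube([82, 1142, 20]);
translate([2106, 357, 375]) cube([82, 1142, 20]);


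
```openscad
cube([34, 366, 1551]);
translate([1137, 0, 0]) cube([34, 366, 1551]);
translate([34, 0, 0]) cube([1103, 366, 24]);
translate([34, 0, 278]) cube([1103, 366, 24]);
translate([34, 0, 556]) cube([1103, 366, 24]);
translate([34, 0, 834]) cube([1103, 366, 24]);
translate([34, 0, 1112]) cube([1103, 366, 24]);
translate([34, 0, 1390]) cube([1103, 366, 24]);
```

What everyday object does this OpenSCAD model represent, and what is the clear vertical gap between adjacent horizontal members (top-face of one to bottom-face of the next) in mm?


A bookshelf. The clear shelf gap is 254 mm.

Two tall side panels with 6 horizontal boards between them — a bookshelf. The first two shelf undersides are at z = 0 and z = 278; with shelf thickness 24, the clear gap is 278 − 0 − 24 = 254 mm.


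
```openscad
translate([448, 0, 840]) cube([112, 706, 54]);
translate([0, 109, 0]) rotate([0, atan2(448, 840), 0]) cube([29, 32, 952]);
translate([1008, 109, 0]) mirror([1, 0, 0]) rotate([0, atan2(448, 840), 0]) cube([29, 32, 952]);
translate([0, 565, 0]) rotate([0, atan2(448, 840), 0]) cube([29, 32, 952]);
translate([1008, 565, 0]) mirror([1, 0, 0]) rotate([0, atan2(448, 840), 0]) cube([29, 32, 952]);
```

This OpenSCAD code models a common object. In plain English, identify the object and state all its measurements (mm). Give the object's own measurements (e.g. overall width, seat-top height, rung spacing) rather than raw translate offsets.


A sawhorse. A 112×706×54 mm beam (x, y, z) sits on two A-frame leg pairs. Each pair is two raked legs of 29×32 mm section (32 mm along y) splaying symmetrically in x. Each leg rises 840 mm vertically over 448 mm of horizontal reach and is 952 mm long along its own axis. Every leg's outer bottom edge rests on the floor and its outer top edge meets a bottom edge of the beam — the left legs (tilting toward +x) meet the beam's −x bottom edge, the right legs (their mirror images, tilting toward −x) meet its +x bottom edge — so the leg tops tuck under the beam, the beam's underside is 840 mm above the floor, and the feet are 1008 mm apart outside-to-outside with the beam centred between them. The two leg pairs are set in 109 mm from either end of the beam.


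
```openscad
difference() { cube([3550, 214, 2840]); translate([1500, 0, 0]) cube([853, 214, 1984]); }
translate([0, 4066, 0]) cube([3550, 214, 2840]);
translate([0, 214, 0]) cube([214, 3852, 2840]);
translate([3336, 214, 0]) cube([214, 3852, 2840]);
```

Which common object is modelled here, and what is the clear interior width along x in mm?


A single room. The interior width is 3122 mm.

Four walls enclosing a rectangle with a door in the front wall — a room. Outside width 3550 minus two 214 mm walls gives 3122 mm.


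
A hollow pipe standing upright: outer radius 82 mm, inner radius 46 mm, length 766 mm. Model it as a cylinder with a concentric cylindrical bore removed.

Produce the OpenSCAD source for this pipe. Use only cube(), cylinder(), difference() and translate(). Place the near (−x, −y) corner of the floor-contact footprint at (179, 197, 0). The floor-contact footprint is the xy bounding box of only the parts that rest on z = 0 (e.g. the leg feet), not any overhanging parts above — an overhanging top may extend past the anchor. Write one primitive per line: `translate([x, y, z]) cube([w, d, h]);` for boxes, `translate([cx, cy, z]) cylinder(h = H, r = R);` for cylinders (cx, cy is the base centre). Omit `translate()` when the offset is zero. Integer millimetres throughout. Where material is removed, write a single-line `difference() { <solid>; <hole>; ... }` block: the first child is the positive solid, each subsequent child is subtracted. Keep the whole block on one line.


difference() { translate([261, 279, 0]) cylinder(h = 766, r = 82); translate([261, 279, 0]) cylinder(h = 766, r = 46); }


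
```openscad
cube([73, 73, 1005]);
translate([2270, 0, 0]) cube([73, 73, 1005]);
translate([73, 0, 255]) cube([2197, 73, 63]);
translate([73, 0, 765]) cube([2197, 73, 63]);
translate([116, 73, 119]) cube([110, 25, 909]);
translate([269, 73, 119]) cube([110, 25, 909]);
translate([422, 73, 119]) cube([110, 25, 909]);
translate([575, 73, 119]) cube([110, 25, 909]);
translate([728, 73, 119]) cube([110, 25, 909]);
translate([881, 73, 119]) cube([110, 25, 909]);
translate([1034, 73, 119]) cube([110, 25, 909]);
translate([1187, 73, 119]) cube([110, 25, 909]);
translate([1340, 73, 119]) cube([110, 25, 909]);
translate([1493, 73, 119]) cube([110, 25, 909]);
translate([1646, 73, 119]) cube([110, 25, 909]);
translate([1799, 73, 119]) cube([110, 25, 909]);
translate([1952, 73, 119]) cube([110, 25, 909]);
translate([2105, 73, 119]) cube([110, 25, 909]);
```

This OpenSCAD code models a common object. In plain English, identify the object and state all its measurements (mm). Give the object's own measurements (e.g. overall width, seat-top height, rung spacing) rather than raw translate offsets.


A fence section. Two 73×73 mm posts, 1005 mm tall, stand on the floor with a clear span of 2197 mm between their inner faces. Two horizontal rails of 73×63 mm section span the gap between the posts with their undersides at z = 255 mm and z = 765 mm, flush with the posts' −y face. 14 pickets, each 110 mm wide, 25 mm thick and 909 mm tall, are fixed to the +y face of the rails with their bottoms at z = 119 mm, spaced across the span with a 43 mm gap after the −x post and between neighbouring pickets, with 55 mm left before the +x post.


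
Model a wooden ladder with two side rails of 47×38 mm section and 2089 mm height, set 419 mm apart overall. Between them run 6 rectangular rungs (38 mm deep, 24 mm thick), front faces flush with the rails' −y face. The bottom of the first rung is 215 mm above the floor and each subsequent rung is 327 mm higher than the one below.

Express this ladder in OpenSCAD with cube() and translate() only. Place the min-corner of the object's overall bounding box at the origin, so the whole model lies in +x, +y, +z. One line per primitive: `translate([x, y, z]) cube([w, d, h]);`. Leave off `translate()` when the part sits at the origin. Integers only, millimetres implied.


cube([47, 38, 2089]);
translate([372, 0, 0]) cube([47, 38, 2089]);
translate([47, 0, 215]) cube([325, 38, 24]);
translate([47, 0, 542]) cube([325, 38, 24]);
translate([47, 0, 869]) cube([325, 38, 24]);
translate([47, 0, 1196]) cube([325, 38, 24]);
translate([47, 0, 1523]) cube([325, 38, 24]);
translate([47, 0, 1850]) cube([325, 38, 24]);


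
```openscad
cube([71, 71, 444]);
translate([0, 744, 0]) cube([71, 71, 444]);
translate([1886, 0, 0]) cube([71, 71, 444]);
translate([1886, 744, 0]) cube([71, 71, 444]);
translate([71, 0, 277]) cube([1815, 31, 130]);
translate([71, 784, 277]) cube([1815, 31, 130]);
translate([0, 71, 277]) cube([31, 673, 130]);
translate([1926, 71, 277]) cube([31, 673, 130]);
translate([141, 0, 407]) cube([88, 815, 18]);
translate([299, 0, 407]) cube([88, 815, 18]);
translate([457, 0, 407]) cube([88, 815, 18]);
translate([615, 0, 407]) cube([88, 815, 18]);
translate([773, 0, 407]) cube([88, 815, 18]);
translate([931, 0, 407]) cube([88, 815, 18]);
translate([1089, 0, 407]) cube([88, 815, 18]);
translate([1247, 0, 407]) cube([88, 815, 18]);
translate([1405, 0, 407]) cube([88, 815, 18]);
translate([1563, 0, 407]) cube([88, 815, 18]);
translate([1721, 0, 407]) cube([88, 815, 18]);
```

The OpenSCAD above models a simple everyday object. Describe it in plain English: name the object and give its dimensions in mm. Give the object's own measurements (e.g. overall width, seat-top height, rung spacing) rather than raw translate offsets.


A bed frame 1957 mm long (x) by 815 mm wide (y). Four 71×71 mm corner posts, 444 mm tall, at the corners of the footprint. Four rails of 31 mm thickness and 130 mm height run between adjacent posts with their undersides at z = 277 mm, their outer faces flush with the outside of the frame (the two x-running rails run between the posts' inner faces; the two y-running rails run between the posts' inner faces). 11 slats, each 88 mm wide (x) and 18 mm thick, lie across the top of the two x-running rails, running the full 815 mm width of the frame in y; along x they sit between the end posts with a 70 mm gap after the −x posts and between neighbouring slats, leaving 77 mm before the +x posts.


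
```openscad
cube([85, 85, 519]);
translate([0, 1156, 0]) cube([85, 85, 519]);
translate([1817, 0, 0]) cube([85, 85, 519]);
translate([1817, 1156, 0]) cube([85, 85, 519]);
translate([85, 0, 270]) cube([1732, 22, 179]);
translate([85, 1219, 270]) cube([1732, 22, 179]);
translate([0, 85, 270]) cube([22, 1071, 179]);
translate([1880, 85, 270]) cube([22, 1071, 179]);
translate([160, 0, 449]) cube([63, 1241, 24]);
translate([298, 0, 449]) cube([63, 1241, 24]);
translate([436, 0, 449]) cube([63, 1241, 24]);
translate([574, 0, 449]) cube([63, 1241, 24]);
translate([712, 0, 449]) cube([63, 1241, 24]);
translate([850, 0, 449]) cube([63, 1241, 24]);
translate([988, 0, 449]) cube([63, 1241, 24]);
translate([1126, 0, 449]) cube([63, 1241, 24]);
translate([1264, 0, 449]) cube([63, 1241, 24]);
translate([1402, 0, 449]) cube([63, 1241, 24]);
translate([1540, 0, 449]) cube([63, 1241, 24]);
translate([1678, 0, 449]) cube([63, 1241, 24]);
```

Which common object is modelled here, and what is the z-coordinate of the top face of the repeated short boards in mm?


A bed frame. The slat-top height is 473 mm.

Four posts, four rails, and a row of slats — a bed frame. Slats sit on the rails at z = 270 + 179 = 449; with slat thickness 24, the top is 473 mm.


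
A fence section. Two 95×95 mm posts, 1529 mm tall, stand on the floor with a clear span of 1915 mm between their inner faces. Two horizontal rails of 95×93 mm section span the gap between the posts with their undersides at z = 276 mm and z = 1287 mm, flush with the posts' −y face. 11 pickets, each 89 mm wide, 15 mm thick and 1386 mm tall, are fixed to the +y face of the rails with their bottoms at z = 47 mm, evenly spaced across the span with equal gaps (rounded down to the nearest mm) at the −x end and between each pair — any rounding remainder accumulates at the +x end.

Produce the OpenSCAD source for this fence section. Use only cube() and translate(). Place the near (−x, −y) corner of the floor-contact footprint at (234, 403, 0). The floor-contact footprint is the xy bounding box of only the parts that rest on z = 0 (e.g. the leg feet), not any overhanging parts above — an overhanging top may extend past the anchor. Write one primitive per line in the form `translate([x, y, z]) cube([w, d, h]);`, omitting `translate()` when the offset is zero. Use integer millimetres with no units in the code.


translate([234, 403, 0]) cube([95, 95, 1529]);
translate([2244, 403, 0]) cube([95, 95, 1529]);
translate([329, 403, 276]) cube([1915, 95, 93]);
translate([329, 403, 1287]) cube([1915, 95, 93]);
translate([407, 498, 47]) cube([89, 15, 1386]);
translate([574, 498, 47]) cube([89, 15, 1386]);
translate([741, 498, 47]) cube([89, 15, 1386]);
translate([908, 498, 47]) cube([89, 15, 1386]);
translate([1075, 498, 47]) cube([89, 15, 1386]);
translate([1242, 498, 47]) cube([89, 15, 1386]);
translate([1409, 498, 47]) cube([89, 15, 1386]);
translate([1576, 498, 47]) cube([89, 15, 1386]);
translate([1743, 498, 47]) cube([89, 15, 1386]);
translate([1910, 498, 47]) cube([89, 15, 1386]);
translate([2077, 498, 47]) cube([89, 15, 1386]);


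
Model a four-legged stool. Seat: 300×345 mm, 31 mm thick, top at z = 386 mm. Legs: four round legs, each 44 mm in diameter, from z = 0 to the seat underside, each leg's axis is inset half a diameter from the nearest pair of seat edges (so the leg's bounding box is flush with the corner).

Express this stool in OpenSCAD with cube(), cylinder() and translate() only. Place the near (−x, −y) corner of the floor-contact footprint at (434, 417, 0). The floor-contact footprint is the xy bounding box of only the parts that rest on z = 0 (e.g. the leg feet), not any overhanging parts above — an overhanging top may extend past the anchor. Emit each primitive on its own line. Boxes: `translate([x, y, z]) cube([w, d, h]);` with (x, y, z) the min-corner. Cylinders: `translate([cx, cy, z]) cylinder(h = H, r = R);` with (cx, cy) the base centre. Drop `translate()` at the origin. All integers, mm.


translate([434, 417, 355]) cube([300, 345, 31]);
translate([456, 439, 0]) cylinder(h = 355, r = 22);
translate([712, 439, 0]) cylinder(h = 355, r = 22);
translate([456, 740, 0]) cylinder(h = 355, r = 22);
translate([712, 740, 0]) cylinder(h = 355, r = 22);


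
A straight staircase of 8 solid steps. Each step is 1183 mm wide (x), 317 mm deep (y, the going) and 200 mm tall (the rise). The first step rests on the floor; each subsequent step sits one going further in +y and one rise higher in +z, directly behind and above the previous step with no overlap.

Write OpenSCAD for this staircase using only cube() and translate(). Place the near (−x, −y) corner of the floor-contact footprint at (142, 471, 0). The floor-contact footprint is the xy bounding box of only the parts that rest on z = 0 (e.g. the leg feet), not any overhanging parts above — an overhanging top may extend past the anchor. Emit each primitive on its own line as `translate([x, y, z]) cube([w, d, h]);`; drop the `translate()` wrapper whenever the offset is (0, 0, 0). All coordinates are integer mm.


translate([142, 471, 0]) cube([1183, 317, 200]);
translate([142, 788, 200]) cube([1183, 317, 200]);
translate([142, 1105, 400]) cube([1183, 317, 200]);
translate([142, 1422, 600]) cube([1183, 317, 200]);
translate([142, 1739, 800]) cube([1183, 317, 200]);
translate([142, 2056, 1000]) cube([1183, 317, 200]);
translate([142, 2373, 1200]) cube([1183, 317, 200]);
translate([142, 2690, 1400]) cube([1183, 317, 200]);


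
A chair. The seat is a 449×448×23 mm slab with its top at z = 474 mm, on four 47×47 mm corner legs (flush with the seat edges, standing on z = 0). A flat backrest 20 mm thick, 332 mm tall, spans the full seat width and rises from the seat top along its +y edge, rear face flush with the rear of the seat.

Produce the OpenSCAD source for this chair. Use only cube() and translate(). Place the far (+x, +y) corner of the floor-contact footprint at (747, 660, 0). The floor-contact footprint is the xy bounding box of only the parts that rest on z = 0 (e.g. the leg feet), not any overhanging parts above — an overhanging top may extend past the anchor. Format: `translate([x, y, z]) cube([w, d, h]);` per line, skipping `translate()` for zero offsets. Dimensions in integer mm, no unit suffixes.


translate([298, 212, 451]) cube([449, 448, 23]);
translate([298, 212, 0]) cube([47, 47, 451]);
translate([700, 212, 0]) cube([47, 47, 451]);
translate([298, 613, 0]) cube([47, 47, 451]);
translate([700, 613, 0]) cube([47, 47, 451]);
translate([298, 640, 474]) cube([449, 20, 332]);


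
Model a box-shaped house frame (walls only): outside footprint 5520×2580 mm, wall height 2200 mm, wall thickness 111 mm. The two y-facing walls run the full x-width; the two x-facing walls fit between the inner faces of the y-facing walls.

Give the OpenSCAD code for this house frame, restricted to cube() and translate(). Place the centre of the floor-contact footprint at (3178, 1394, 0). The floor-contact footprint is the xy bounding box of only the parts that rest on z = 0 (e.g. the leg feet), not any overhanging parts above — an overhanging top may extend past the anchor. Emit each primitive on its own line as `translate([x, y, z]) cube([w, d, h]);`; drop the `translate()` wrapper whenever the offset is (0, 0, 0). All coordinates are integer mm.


translate([418, 104, 0]) cube([5520, 111, 2200]);
translate([418, 2573, 0]) cube([5520, 111, 2200]);
translate([418, 215, 0]) cube([111, 2358, 2200]);
translate([5827, 215, 0]) cube([111, 2358, 2200]);


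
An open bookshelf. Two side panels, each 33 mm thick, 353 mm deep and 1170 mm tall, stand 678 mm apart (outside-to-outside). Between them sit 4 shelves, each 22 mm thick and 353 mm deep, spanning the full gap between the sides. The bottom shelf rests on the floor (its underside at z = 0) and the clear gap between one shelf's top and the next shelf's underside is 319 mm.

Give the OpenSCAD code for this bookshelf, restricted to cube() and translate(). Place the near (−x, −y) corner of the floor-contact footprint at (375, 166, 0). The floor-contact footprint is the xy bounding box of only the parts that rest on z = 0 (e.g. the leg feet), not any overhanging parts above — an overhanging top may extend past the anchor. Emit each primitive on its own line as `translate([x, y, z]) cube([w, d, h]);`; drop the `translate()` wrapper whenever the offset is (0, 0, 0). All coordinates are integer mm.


translate([375, 166, 0]) cube([33, 353, 1170]);
translate([1020, 166, 0]) cube([33, 353, 1170]);
translate([408, 166, 0]) cube([612, 353, 22]);
translate([408, 166, 341]) cube([612, 353, 22]);
translate([408, 166, 682]) cube([612, 353, 22]);
translate([408, 166, 1023]) cube([612, 353, 22]);


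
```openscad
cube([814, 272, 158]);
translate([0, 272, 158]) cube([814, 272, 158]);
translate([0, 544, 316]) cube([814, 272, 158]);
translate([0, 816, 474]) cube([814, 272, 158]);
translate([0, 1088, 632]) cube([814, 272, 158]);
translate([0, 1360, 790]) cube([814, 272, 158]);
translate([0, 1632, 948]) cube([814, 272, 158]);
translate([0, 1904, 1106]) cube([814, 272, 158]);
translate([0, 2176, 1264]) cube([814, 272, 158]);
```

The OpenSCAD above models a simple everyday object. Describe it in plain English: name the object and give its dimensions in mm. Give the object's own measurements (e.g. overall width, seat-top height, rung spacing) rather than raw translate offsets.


A straight staircase of 9 solid steps. Each step is 814 mm wide (x), 272 mm deep (y, the going) and 158 mm tall (the rise). The first step rests on the floor; each subsequent step sits one going further in +y and one rise higher in +z, directly behind and above the previous step with no overlap.


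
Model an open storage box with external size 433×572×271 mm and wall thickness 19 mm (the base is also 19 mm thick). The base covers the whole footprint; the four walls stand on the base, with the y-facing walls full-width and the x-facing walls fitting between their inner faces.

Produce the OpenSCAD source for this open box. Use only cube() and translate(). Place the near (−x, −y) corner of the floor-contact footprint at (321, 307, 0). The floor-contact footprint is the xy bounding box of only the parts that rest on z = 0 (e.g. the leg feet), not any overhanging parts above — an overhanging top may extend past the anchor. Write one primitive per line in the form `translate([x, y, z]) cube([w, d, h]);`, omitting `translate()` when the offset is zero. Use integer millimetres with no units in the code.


translate([321, 307, 0]) cube([433, 572, 19]);
translate([321, 307, 19]) cube([433, 19, 252]);
translate([321, 860, 19]) cube([433, 19, 252]);
translate([321, 326, 19]) cube([19, 534, 252]);
translate([735, 326, 19]) cube([19, 534, 252]);


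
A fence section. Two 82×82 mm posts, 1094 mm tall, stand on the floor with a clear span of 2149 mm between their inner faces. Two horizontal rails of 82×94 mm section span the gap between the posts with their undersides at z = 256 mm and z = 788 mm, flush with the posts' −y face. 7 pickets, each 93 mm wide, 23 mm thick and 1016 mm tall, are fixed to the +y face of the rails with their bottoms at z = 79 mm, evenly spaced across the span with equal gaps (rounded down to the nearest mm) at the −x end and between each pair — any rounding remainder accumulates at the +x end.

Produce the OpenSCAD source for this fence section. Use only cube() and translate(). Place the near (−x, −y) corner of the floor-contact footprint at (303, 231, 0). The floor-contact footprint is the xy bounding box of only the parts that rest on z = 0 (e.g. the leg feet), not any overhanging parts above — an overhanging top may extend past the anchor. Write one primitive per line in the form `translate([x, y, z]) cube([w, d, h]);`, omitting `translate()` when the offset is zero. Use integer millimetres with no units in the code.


translate([303, 231, 0]) cube([82, 82, 1094]);
translate([2534, 231, 0]) cube([82, 82, 1094]);
translate([385, 231, 256]) cube([2149, 82, 94]);
translate([385, 231, 788]) cube([2149, 82, 94]);
translate([572, 313, 79]) cube([93, 23, 1016]);
translate([852, 313, 79]) cube([93, 23, 1016]);
translate([1132, 313, 79]) cube([93, 23, 1016]);
translate([1412, 313, 79]) cube([93, 23, 1016]);
translate([1692, 313, 79]) cube([93, 23, 1016]);
translate([1972, 313, 79]) cube([93, 23, 1016]);
translate([2252, 313, 79]) cube([93, 23, 1016]);


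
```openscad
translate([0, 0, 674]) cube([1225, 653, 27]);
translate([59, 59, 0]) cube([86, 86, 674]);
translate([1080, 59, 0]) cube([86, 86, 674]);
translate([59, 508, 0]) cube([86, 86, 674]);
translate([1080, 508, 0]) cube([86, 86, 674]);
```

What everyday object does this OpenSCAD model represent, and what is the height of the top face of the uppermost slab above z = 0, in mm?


A table. The table height is 701 mm.

A 1225×653×27 slab sits at z = 674 on four 86 mm square posts — a table. The top surface is at 674 + 27 = 701 mm.


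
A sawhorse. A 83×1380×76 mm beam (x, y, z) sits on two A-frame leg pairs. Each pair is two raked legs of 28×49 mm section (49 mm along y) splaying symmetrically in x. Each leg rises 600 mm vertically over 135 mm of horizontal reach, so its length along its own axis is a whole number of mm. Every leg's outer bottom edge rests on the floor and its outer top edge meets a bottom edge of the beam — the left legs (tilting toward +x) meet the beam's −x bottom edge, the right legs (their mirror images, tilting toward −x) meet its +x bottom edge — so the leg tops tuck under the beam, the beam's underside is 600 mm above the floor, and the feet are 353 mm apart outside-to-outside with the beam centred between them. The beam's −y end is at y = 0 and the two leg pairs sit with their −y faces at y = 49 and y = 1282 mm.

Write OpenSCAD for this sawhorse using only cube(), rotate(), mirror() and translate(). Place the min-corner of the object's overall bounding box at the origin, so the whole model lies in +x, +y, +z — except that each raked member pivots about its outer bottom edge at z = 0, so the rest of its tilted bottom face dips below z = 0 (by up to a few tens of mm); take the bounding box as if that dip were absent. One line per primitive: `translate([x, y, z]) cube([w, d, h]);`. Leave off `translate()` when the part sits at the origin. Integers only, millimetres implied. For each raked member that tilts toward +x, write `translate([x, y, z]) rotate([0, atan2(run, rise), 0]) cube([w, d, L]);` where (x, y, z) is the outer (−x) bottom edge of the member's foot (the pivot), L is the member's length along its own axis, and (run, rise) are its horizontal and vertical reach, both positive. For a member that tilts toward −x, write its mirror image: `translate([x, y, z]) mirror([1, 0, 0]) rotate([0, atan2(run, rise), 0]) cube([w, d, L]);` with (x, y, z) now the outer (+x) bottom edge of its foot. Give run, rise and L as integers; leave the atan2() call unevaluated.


translate([135, 0, 600]) cube([83, 1380, 76]);
translate([0, 49, 0]) rotate([0, atan2(135, 600), 0]) cube([28, 49, 615]);
translate([353, 49, 0]) mirror([1, 0, 0]) rotate([0, atan2(135, 600), 0]) cube([28, 49, 615]);
translate([0, 1282, 0]) rotate([0, atan2(135, 600), 0]) cube([28, 49, 615]);
translate([353, 1282, 0]) mirror([1, 0, 0]) rotate([0, atan2(135, 600), 0]) cube([28, 49, 615]);


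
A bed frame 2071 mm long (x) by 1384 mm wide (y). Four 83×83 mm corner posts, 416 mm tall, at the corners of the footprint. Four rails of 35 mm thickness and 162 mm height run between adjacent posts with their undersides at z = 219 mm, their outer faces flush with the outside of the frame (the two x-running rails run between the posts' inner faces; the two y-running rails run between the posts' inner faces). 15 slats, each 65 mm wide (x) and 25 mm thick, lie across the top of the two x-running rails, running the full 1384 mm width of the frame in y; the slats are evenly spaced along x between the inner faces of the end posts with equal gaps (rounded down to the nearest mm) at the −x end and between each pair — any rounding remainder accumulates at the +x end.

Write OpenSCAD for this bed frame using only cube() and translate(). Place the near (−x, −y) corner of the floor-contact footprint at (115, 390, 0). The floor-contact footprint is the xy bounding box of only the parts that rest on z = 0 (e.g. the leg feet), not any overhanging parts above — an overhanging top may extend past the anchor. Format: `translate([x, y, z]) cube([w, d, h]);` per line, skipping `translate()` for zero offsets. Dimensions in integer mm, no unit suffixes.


// slat z = rail_z + rail_h = 219 + 162 = 381
// slat gap = ⌊(1905 − 15·65) / 16⌋ = 58
translate([115, 390, 0]) cube([83, 83, 416]);
translate([115, 1691, 0]) cube([83, 83, 416]);
translate([2103, 390, 0]) cube([83, 83, 416]);
translate([2103, 1691, 0]) cube([83, 83, 416]);
translate([198, 390, 219]) cube([1905, 35, 162]);
translate([198, 1739, 219]) cube([1905, 35, 162]);
translate([115, 473, 219]) cube([35, 1218, 162]);
translate([2151, 473, 219]) cube([35, 1218, 162]);
translate([256, 390, 381]) cube([65, 1384, 25]);
translate([379, 390, 381]) cube([65, 1384, 25]);
translate([502, 390, 381]) cube([65, 1384, 25]);
translate([625, 390, 381]) cube([65, 1384, 25]);
translate([748, 390, 381]) cube([65, 1384, 25]);
translate([871, 390, 381]) cube([65, 1384, 25]);
translate([994, 390, 381]) cube([65, 1384, 25]);
translate([1117, 390, 381]) cube([65, 1384, 25]);
translate([1240, 390, 381]) cube([65, 1384, 25]);
translate([1363, 390, 381]) cube([65, 1384, 25]);
translate([1486, 390, 381]) cube([65, 1384, 25]);
translate([1609, 390, 381]) cube([65, 1384, 25]);
translate([1732, 390, 381]) cube([65, 1384, 25]);
translate([1855, 390, 381]) cube([65, 1384, 25]);
translate([1978, 390, 381]) cube([65, 1384, 25]);
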